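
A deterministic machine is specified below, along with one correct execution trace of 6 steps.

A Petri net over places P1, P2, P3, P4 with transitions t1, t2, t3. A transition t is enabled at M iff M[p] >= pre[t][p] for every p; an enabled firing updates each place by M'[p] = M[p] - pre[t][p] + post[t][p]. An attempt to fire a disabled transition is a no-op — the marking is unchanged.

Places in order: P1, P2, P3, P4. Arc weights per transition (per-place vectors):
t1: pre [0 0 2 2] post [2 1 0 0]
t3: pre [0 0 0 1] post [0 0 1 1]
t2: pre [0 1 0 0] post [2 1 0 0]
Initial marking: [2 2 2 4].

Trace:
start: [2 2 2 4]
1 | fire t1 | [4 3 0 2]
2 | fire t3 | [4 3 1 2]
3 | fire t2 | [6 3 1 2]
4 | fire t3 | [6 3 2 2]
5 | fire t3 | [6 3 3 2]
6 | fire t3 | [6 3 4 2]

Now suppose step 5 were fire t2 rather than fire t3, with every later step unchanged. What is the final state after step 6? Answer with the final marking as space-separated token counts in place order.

(re-executing from step 5 with the substitution; state before step 5: [6 3 2 2])
5 | fire t2 | [8 3 2 2]
6 | fire t3 | [8 3 3 2]

8 3 3 2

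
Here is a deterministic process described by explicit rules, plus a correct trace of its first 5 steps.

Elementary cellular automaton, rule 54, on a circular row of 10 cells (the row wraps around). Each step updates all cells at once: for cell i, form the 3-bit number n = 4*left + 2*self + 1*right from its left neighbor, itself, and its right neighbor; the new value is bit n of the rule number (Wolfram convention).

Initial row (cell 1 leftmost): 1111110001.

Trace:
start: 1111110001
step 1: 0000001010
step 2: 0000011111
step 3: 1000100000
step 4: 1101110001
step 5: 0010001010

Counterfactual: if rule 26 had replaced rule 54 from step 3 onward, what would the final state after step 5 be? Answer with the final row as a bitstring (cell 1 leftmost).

(re-executing steps 3..5 under rule 26; state before step 3: 0000011111)
step 3: 1000110000
step 4: 0101101001
step 5: 0001000110

0001000110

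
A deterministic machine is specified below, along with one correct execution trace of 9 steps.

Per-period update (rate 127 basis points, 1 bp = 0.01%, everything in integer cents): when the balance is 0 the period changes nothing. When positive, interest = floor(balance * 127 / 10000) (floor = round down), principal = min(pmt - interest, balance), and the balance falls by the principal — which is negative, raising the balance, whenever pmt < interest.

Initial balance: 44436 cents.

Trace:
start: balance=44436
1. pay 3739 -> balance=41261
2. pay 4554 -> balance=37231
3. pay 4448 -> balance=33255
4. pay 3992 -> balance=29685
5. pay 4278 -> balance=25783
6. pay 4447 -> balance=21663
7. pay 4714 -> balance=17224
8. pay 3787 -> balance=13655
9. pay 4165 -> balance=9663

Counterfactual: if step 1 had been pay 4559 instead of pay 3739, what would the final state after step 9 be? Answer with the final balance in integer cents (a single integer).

(re-executing from step 1 with the substitution; state before step 1: balance=44436)
1. pay 4559 -> balance=40441
2. pay 4554 -> balance=36400
3. pay 4448 -> balance=32414
4. pay 3992 -> balance=28833
5. pay 4278 -> balance=24921
6. pay 4447 -> balance=20790
7. pay 4714 -> balance=16340
8. pay 3787 -> balance=12760
9. pay 4165 -> balance=8757

8757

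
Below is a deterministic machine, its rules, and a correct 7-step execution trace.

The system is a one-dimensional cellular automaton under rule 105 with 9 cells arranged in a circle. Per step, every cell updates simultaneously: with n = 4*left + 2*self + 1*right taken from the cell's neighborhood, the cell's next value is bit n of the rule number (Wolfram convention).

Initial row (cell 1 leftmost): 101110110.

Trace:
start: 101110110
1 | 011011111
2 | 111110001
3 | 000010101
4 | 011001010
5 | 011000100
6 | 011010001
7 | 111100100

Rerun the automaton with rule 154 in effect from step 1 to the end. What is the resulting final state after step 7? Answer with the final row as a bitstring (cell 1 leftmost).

100011100

(re-executing steps 1..7 under rule 154; state before step 1: 101110110)
1 | 001100100
2 | 011011010
3 | 110010001
4 | 101101011
5 | 001000011
6 | 110100110
7 | 100011100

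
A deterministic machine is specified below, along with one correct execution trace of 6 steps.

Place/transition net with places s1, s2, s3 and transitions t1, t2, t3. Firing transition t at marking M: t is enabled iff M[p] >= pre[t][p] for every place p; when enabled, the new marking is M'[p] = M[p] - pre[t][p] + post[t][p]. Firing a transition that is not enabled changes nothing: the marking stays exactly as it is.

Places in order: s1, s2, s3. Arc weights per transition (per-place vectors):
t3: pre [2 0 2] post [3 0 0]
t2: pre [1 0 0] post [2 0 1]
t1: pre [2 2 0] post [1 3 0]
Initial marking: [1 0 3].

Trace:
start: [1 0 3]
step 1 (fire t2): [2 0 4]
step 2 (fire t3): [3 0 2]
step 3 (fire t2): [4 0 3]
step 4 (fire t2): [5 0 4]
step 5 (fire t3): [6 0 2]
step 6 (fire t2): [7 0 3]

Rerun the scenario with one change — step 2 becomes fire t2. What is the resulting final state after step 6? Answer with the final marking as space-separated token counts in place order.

(re-executing from step 2 with the substitution; state before step 2: [2 0 4])
step 2 (fire t2): [3 0 5]
step 3 (fire t2): [4 0 6]
step 4 (fire t2): [5 0 7]
step 5 (fire t3): [6 0 5]
step 6 (fire t2): [7 0 6]

7 0 6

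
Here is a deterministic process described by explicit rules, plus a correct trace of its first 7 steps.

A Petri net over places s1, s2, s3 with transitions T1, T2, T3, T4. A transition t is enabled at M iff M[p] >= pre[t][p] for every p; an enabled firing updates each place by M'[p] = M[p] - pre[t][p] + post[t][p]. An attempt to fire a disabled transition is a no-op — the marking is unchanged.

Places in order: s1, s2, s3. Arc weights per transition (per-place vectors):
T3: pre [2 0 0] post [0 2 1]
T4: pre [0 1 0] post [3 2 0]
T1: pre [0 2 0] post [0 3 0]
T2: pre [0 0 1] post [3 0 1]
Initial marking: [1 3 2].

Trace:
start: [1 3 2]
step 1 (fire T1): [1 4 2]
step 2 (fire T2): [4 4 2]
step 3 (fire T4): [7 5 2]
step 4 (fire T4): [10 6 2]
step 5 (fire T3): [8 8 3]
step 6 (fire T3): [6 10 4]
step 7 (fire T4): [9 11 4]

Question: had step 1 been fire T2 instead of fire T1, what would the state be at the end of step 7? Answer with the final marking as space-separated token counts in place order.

(re-executing from step 1 with the substitution; state before step 1: [1 3 2])
step 1 (fire T2): [4 3 2]
step 2 (fire T2): [7 3 2]
step 3 (fire T4): [10 4 2]
step 4 (fire T4): [13 5 2]
step 5 (fire T3): [11 7 3]
step 6 (fire T3): [9 9 4]
step 7 (fire T4): [12 10 4]

12 10 4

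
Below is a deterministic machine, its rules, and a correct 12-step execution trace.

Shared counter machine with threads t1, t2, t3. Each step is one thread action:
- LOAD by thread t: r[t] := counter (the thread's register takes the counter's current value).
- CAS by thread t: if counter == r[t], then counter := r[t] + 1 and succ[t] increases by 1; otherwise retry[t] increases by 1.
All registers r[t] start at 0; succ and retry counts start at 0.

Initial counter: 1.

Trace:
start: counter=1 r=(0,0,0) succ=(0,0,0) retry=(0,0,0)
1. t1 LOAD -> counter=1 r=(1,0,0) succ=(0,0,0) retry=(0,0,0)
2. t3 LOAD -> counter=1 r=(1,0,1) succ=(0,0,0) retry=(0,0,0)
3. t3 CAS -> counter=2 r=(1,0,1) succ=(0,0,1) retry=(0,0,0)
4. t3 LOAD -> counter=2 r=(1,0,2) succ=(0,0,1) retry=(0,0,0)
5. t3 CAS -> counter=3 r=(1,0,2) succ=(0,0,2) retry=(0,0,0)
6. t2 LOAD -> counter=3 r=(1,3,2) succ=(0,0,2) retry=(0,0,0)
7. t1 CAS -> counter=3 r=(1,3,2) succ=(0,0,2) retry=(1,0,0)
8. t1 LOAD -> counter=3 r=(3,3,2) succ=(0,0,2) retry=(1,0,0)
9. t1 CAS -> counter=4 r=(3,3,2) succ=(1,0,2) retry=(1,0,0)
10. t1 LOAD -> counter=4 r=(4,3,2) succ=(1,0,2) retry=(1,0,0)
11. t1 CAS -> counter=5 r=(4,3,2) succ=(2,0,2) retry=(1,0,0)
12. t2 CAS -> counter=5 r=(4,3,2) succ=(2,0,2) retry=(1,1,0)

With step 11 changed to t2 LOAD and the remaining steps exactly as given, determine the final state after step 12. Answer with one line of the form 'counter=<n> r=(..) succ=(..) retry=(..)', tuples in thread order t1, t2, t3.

(re-executing from step 11 with the substitution; state before step 11: counter=4 r=(4,3,2) succ=(1,0,2) retry=(1,0,0))
11. t2 LOAD -> counter=4 r=(4,4,2) succ=(1,0,2) retry=(1,0,0)
12. t2 CAS -> counter=5 r=(4,4,2) succ=(1,1,2) retry=(1,0,0)

counter=5 r=(4,4,2) succ=(1,1,2) retry=(1,0,0)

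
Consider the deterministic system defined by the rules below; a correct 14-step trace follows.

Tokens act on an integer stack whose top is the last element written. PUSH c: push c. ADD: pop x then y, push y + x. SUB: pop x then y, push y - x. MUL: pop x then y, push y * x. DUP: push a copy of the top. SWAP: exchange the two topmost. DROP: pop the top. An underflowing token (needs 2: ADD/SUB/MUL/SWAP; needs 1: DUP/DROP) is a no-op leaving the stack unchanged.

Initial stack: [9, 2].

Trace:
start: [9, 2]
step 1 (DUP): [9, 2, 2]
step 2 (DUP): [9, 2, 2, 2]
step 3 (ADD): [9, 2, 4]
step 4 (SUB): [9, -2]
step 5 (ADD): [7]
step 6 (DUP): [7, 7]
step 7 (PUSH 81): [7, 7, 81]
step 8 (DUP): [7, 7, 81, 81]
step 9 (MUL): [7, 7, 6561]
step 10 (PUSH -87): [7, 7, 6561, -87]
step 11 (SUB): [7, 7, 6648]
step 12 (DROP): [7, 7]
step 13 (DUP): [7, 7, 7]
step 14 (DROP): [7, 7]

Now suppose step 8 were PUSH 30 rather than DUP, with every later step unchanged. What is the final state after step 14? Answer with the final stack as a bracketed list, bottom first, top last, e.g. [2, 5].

[7, 7]

(re-executing from step 8 with the substitution; state before step 8: [7, 7, 81])
step 8 (PUSH 30): [7, 7, 81, 30]
step 9 (MUL): [7, 7, 2430]
step 10 (PUSH -87): [7, 7, 2430, -87]
step 11 (SUB): [7, 7, 2517]
step 12 (DROP): [7, 7]
step 13 (DUP): [7, 7, 7]
step 14 (DROP): [7, 7]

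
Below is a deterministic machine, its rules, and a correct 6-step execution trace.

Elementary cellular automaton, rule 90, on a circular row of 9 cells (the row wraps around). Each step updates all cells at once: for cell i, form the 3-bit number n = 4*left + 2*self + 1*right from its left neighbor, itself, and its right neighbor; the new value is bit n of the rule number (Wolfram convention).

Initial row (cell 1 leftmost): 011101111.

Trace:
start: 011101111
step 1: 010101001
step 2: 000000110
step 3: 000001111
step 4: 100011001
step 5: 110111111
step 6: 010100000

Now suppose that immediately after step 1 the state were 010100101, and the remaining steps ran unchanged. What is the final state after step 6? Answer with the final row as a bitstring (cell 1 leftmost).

010000001

state after step 1 := 010100101
step 2: 000011000
step 3: 000111100
step 4: 001100110
step 5: 011111111
step 6: 010000001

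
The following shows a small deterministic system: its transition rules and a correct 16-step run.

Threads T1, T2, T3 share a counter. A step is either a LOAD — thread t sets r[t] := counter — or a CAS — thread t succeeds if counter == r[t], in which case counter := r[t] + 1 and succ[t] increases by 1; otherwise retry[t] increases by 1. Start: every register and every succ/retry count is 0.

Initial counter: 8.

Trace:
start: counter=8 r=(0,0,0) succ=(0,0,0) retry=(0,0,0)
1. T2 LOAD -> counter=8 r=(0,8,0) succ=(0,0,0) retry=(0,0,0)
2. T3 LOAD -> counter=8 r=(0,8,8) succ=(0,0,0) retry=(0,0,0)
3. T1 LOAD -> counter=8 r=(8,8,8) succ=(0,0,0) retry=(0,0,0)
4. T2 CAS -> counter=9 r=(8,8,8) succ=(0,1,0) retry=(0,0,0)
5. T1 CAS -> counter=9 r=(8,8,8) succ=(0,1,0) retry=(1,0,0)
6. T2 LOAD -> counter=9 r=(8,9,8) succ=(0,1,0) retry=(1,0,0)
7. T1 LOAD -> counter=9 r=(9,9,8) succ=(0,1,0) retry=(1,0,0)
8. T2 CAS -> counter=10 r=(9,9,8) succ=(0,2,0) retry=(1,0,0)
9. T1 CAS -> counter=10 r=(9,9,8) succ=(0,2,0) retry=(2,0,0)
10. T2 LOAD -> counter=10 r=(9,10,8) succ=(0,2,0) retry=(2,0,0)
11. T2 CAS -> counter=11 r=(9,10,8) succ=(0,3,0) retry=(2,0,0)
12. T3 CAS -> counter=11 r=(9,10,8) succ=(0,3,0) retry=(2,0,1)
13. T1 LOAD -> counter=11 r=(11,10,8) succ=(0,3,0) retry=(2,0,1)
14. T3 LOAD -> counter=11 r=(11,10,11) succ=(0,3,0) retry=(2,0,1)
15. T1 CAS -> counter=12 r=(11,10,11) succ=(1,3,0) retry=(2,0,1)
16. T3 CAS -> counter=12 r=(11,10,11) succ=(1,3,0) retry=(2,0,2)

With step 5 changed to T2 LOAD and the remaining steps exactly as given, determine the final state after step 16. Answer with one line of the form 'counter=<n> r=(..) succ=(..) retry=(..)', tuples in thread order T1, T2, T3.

(re-executing from step 5 with the substitution; state before step 5: counter=9 r=(8,8,8) succ=(0,1,0) retry=(0,0,0))
5. T2 LOAD -> counter=9 r=(8,9,8) succ=(0,1,0) retry=(0,0,0)
6. T2 LOAD -> counter=9 r=(8,9,8) succ=(0,1,0) retry=(0,0,0)
7. T1 LOAD -> counter=9 r=(9,9,8) succ=(0,1,0) retry=(0,0,0)
8. T2 CAS -> counter=10 r=(9,9,8) succ=(0,2,0) retry=(0,0,0)
9. T1 CAS -> counter=10 r=(9,9,8) succ=(0,2,0) retry=(1,0,0)
10. T2 LOAD -> counter=10 r=(9,10,8) succ=(0,2,0) retry=(1,0,0)
11. T2 CAS -> counter=11 r=(9,10,8) succ=(0,3,0) retry=(1,0,0)
12. T3 CAS -> counter=11 r=(9,10,8) succ=(0,3,0) retry=(1,0,1)
13. T1 LOAD -> counter=11 r=(11,10,8) succ=(0,3,0) retry=(1,0,1)
14. T3 LOAD -> counter=11 r=(11,10,11) succ=(0,3,0) retry=(1,0,1)
15. T1 CAS -> counter=12 r=(11,10,11) succ=(1,3,0) retry=(1,0,1)
16. T3 CAS -> counter=12 r=(11,10,11) succ=(1,3,0) retry=(1,0,2)

counter=12 r=(11,10,11) succ=(1,3,0) retry=(1,0,2)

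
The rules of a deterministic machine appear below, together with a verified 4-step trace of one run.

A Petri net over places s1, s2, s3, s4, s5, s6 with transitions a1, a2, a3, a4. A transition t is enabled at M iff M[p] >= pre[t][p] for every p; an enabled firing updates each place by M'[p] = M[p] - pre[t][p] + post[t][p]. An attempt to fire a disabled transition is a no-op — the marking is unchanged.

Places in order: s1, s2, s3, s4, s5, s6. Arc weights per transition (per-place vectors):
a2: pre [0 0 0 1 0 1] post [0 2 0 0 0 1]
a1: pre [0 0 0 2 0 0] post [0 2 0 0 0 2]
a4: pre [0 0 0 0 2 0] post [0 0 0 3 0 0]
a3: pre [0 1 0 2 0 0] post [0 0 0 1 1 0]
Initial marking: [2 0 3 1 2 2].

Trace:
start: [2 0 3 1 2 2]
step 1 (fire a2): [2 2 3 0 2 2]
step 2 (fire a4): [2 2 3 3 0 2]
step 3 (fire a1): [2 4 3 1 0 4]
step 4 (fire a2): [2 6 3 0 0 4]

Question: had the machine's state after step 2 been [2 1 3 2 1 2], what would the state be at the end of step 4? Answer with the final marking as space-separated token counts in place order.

2 3 3 0 1 4

state after step 2 := [2 1 3 2 1 2]
step 3 (fire a1): [2 3 3 0 1 4]
step 4 (fire a2): [2 3 3 0 1 4]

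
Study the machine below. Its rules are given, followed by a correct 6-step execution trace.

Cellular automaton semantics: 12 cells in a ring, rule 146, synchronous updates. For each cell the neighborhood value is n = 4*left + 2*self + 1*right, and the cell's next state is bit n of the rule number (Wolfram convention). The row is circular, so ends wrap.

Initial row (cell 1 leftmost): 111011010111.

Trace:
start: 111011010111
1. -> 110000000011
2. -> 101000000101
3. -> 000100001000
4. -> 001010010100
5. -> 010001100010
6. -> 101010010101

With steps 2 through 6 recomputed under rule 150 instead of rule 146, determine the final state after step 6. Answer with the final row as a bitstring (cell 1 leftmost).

111111111111

(re-executing steps 2..6 under rule 150; state before step 2: 110000000011)
2. -> 101000000101
3. -> 001100001100
4. -> 010010010010
5. -> 111111111111
6. -> 111111111111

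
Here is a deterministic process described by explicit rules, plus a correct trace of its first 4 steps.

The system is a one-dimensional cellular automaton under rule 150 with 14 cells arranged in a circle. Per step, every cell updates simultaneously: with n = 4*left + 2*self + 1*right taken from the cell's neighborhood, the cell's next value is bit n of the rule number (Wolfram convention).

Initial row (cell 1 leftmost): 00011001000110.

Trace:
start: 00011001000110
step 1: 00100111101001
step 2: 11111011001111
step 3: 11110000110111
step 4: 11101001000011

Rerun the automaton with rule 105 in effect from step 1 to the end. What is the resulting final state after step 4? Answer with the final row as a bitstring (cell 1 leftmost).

11101001000011

(re-executing steps 1..4 under rule 105; state before step 1: 00011001000110)
step 1: 11011000010110
step 2: 11111011001111
step 3: 00001111001000
step 4: 11101001000011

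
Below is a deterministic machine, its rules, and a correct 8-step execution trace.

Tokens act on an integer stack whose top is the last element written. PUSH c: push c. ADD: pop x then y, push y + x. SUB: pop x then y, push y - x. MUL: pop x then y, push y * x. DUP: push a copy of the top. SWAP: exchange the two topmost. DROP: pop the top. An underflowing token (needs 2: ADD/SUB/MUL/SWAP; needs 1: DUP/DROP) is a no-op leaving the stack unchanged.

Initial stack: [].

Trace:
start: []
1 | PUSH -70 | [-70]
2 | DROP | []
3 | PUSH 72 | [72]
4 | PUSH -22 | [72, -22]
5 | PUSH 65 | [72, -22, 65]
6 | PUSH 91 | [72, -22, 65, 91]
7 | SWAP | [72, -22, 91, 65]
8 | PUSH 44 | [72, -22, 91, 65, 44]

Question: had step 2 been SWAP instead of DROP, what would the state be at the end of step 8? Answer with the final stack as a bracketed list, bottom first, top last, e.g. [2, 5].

(re-executing from step 2 with the substitution; state before step 2: [-70])
2 | SWAP | [-70]
3 | PUSH 72 | [-70, 72]
4 | PUSH -22 | [-70, 72, -22]
5 | PUSH 65 | [-70, 72, -22, 65]
6 | PUSH 91 | [-70, 72, -22, 65, 91]
7 | SWAP | [-70, 72, -22, 91, 65]
8 | PUSH 44 | [-70, 72, -22, 91, 65, 44]

[-70, 72, -22, 91, 65, 44]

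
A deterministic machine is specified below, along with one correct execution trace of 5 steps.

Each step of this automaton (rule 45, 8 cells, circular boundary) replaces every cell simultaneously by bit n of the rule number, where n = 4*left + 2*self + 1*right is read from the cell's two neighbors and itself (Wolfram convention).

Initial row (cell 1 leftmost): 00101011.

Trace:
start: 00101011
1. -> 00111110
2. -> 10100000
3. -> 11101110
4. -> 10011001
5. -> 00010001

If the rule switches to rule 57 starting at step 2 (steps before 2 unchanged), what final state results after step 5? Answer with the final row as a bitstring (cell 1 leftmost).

(re-executing steps 2..5 under rule 57; state before step 2: 00111110)
2. -> 10100001
3. -> 01011101
4. -> 10110010
5. -> 01101001

01101001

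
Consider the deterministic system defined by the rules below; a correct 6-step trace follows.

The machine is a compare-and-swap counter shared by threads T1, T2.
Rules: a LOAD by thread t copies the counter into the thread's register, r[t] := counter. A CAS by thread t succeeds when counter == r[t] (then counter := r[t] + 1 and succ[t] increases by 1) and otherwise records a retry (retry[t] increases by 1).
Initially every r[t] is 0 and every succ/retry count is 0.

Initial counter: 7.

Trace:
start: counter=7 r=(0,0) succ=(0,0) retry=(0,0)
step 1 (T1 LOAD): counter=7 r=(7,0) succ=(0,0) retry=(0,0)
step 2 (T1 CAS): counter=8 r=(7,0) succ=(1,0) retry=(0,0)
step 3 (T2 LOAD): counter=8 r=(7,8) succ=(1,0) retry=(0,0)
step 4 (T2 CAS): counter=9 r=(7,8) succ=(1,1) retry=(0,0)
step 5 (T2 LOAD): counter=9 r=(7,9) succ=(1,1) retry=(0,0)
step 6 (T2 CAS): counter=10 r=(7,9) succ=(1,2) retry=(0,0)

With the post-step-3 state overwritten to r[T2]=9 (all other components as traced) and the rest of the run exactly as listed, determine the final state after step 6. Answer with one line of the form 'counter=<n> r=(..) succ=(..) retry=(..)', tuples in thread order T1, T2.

counter=9 r=(7,8) succ=(1,1) retry=(0,1)

state after step 3 := counter=8 r=(7,9) succ=(1,0) retry=(0,0)
step 4 (T2 CAS): counter=8 r=(7,9) succ=(1,0) retry=(0,1)
step 5 (T2 LOAD): counter=8 r=(7,8) succ=(1,0) retry=(0,1)
step 6 (T2 CAS): counter=9 r=(7,8) succ=(1,1) retry=(0,1)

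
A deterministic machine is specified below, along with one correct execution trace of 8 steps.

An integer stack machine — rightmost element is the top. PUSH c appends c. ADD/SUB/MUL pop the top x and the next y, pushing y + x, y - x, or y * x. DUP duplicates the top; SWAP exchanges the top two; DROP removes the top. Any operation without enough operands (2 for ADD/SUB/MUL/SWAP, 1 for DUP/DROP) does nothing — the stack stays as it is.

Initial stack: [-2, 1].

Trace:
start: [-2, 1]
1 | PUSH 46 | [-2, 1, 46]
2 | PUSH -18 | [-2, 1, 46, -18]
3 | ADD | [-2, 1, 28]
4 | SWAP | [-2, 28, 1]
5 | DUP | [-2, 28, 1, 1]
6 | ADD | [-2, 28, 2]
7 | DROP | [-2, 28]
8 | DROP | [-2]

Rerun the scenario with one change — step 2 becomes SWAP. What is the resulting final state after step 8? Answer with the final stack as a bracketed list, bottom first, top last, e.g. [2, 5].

[]

(re-executing from step 2 with the substitution; state before step 2: [-2, 1, 46])
2 | SWAP | [-2, 46, 1]
3 | ADD | [-2, 47]
4 | SWAP | [47, -2]
5 | DUP | [47, -2, -2]
6 | ADD | [47, -4]
7 | DROP | [47]
8 | DROP | []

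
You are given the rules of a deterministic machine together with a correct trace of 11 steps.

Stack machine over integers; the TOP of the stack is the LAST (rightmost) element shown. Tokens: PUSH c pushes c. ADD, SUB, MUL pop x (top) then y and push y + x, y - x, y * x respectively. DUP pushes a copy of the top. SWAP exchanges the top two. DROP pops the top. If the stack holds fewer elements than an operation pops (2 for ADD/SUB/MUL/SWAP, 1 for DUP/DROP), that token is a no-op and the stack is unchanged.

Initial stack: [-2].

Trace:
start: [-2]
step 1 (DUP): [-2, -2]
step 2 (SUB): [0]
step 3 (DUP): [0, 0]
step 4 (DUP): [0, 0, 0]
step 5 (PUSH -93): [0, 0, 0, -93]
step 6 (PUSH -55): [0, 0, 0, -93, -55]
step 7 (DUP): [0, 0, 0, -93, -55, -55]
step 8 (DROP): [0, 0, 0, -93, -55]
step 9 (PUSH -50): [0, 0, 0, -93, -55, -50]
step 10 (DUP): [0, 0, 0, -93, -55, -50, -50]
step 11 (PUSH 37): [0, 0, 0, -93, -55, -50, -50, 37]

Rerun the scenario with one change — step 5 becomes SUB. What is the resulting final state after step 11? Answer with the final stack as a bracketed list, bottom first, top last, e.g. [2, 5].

(re-executing from step 5 with the substitution; state before step 5: [0, 0, 0])
step 5 (SUB): [0, 0]
step 6 (PUSH -55): [0, 0, -55]
step 7 (DUP): [0, 0, -55, -55]
step 8 (DROP): [0, 0, -55]
step 9 (PUSH -50): [0, 0, -55, -50]
step 10 (DUP): [0, 0, -55, -50, -50]
step 11 (PUSH 37): [0, 0, -55, -50, -50, 37]

[0, 0, -55, -50, -50, 37]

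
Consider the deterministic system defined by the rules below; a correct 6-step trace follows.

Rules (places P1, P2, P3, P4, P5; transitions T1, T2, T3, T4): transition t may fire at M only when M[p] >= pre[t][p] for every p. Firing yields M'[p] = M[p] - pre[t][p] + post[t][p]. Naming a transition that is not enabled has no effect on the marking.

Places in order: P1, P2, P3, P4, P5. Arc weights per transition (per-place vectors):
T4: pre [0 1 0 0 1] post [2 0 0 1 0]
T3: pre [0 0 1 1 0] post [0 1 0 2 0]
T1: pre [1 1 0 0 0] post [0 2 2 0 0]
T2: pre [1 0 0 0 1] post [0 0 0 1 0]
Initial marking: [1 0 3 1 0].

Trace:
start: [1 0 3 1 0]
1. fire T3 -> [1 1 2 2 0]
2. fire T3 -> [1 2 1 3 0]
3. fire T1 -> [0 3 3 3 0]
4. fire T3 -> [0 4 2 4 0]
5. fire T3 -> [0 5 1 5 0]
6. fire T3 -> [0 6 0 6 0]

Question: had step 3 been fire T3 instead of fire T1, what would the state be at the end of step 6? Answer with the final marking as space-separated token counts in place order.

(re-executing from step 3 with the substitution; state before step 3: [1 2 1 3 0])
3. fire T3 -> [1 3 0 4 0]
4. fire T3 -> [1 3 0 4 0]
5. fire T3 -> [1 3 0 4 0]
6. fire T3 -> [1 3 0 4 0]

1 3 0 4 0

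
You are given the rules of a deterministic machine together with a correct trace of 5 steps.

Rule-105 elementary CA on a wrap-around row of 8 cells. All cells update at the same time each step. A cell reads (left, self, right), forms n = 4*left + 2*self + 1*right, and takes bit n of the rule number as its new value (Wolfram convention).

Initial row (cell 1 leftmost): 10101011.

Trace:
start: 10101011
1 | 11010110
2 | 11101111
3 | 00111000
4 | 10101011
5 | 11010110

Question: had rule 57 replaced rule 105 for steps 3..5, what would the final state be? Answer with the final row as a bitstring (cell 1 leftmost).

(re-executing steps 3..5 under rule 57; state before step 3: 11101111)
3 | 00011000
4 | 11010111
5 | 00101100

00101100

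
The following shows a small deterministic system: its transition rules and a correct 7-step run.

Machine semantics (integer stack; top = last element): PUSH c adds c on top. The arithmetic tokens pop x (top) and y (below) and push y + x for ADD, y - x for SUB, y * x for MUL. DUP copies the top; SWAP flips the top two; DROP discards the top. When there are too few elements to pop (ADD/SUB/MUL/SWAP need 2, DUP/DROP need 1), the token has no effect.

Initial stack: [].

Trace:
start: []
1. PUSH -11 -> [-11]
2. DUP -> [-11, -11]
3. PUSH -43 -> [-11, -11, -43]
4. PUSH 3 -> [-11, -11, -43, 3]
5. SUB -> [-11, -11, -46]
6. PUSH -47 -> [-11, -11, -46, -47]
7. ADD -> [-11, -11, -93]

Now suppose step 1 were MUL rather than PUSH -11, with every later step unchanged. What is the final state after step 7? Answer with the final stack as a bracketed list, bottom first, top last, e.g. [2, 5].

(re-executing from step 1 with the substitution; state before step 1: [])
1. MUL -> []
2. DUP -> []
3. PUSH -43 -> [-43]
4. PUSH 3 -> [-43, 3]
5. SUB -> [-46]
6. PUSH -47 -> [-46, -47]
7. ADD -> [-93]

[-93]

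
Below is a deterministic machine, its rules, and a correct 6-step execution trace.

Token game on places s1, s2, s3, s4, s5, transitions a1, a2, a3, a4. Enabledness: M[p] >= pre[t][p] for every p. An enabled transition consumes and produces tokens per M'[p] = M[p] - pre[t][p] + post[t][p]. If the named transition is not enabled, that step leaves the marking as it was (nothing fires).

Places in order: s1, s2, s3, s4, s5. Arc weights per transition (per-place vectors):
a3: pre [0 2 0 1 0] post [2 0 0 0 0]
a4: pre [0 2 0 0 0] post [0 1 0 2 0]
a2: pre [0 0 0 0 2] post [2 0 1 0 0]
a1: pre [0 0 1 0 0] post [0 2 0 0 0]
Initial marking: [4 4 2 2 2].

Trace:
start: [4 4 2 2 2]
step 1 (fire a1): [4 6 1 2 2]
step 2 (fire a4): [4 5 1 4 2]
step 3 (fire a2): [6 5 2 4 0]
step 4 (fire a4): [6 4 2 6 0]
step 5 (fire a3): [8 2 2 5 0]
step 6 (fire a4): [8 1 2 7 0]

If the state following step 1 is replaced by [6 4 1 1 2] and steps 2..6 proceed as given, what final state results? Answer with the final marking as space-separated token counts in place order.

state after step 1 := [6 4 1 1 2]
step 2 (fire a4): [6 3 1 3 2]
step 3 (fire a2): [8 3 2 3 0]
step 4 (fire a4): [8 2 2 5 0]
step 5 (fire a3): [10 0 2 4 0]
step 6 (fire a4): [10 0 2 4 0]

10 0 2 4 0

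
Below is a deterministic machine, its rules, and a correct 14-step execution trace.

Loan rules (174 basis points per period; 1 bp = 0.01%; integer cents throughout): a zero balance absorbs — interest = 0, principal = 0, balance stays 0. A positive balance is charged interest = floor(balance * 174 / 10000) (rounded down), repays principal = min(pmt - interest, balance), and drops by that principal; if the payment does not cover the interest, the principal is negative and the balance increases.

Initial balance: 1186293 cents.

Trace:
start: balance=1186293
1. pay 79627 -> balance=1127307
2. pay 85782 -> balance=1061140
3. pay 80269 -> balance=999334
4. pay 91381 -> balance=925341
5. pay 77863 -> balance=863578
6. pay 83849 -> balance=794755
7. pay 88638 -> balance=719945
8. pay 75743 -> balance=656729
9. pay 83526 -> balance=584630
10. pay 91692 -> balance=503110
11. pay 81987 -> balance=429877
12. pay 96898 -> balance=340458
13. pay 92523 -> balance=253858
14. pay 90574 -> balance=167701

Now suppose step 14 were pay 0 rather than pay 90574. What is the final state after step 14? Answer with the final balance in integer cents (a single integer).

258275

(re-executing from step 14 with the substitution; state before step 14: balance=253858)
14. pay 0 -> balance=258275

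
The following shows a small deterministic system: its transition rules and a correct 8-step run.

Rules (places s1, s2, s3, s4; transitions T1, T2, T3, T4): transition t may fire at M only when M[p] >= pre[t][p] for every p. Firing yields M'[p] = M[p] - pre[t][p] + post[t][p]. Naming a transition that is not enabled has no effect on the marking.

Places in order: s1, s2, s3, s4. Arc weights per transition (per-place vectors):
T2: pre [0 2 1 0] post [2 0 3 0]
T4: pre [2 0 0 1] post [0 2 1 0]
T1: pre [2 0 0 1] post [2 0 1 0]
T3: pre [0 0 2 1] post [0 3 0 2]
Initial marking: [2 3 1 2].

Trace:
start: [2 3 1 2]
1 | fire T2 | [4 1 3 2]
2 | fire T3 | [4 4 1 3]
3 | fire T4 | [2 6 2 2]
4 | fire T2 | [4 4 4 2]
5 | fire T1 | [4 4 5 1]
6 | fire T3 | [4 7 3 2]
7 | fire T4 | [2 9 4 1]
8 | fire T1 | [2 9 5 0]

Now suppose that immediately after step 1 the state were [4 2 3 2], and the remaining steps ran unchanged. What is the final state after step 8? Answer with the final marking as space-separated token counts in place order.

state after step 1 := [4 2 3 2]
2 | fire T3 | [4 5 1 3]
3 | fire T4 | [2 7 2 2]
4 | fire T2 | [4 5 4 2]
5 | fire T1 | [4 5 5 1]
6 | fire T3 | [4 8 3 2]
7 | fire T4 | [2 10 4 1]
8 | fire T1 | [2 10 5 0]

2 10 5 0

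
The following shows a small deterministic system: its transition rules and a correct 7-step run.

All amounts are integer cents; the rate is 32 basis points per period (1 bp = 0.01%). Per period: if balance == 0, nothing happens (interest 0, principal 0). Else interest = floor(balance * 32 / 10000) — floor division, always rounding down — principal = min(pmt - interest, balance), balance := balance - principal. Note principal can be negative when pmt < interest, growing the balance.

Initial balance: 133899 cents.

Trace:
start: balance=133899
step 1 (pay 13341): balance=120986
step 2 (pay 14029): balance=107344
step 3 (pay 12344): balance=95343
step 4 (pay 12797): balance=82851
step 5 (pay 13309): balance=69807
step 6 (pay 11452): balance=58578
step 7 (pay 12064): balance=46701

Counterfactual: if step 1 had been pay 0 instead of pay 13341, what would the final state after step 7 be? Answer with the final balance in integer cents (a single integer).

60299

(re-executing from step 1 with the substitution; state before step 1: balance=133899)
step 1 (pay 0): balance=134327
step 2 (pay 14029): balance=120727
step 3 (pay 12344): balance=108769
step 4 (pay 12797): balance=96320
step 5 (pay 13309): balance=83319
step 6 (pay 11452): balance=72133
step 7 (pay 12064): balance=60299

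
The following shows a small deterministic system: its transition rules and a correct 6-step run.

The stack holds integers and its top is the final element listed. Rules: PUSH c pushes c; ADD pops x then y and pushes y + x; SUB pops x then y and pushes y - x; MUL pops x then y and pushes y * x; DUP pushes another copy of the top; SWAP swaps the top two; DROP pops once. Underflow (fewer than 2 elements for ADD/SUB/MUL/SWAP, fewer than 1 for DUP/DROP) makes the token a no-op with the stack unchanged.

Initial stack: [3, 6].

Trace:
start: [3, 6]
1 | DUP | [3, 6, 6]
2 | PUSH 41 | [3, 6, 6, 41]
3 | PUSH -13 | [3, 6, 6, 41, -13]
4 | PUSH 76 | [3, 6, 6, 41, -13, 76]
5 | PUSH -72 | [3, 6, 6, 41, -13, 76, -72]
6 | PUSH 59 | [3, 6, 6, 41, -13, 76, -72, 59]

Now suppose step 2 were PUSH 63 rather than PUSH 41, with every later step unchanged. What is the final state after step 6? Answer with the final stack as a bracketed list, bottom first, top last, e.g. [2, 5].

[3, 6, 6, 63, -13, 76, -72, 59]

(re-executing from step 2 with the substitution; state before step 2: [3, 6, 6])
2 | PUSH 63 | [3, 6, 6, 63]
3 | PUSH -13 | [3, 6, 6, 63, -13]
4 | PUSH 76 | [3, 6, 6, 63, -13, 76]
5 | PUSH -72 | [3, 6, 6, 63, -13, 76, -72]
6 | PUSH 59 | [3, 6, 6, 63, -13, 76, -72, 59]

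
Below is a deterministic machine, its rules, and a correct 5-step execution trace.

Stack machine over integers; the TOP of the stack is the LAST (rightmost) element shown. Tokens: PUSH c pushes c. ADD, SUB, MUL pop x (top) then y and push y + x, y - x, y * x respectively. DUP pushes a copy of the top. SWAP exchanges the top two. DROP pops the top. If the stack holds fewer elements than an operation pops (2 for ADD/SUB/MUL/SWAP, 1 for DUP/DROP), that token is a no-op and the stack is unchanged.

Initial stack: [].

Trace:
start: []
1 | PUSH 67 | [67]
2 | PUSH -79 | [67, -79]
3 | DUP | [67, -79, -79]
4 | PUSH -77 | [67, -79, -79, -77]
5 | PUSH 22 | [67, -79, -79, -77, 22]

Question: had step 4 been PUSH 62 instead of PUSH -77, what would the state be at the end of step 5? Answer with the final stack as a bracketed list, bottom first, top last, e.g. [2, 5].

(re-executing from step 4 with the substitution; state before step 4: [67, -79, -79])
4 | PUSH 62 | [67, -79, -79, 62]
5 | PUSH 22 | [67, -79, -79, 62, 22]

[67, -79, -79, 62, 22]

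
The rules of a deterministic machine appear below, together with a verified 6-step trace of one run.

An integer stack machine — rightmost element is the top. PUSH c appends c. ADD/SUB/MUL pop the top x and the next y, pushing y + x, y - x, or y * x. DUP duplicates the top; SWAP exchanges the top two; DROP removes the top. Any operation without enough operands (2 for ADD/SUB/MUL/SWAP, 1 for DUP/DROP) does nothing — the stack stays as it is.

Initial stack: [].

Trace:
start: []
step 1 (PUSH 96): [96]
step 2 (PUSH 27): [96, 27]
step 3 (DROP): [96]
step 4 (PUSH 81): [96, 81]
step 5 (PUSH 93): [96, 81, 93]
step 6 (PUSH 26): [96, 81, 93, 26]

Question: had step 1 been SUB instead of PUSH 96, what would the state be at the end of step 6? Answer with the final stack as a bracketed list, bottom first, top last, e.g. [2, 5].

[81, 93, 26]

(re-executing from step 1 with the substitution; state before step 1: [])
step 1 (SUB): []
step 2 (PUSH 27): [27]
step 3 (DROP): []
step 4 (PUSH 81): [81]
step 5 (PUSH 93): [81, 93]
step 6 (PUSH 26): [81, 93, 26]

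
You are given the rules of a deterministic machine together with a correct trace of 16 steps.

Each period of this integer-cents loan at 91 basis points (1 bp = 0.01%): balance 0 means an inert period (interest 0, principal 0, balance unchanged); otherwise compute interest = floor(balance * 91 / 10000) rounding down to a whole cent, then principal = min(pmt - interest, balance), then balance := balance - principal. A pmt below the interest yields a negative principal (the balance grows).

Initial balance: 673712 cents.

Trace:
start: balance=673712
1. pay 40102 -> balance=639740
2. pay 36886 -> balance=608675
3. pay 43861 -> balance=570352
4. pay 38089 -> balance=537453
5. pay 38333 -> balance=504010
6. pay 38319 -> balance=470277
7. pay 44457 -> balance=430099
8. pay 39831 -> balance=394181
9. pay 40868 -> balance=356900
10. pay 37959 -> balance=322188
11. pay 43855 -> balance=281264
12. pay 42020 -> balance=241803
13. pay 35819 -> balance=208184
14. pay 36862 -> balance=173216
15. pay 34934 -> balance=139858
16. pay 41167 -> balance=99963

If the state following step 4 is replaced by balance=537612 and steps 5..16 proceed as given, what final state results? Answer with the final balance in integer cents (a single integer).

state after step 4 := balance=537612
5. pay 38333 -> balance=504171
6. pay 38319 -> balance=470439
7. pay 44457 -> balance=430262
8. pay 39831 -> balance=394346
9. pay 40868 -> balance=357066
10. pay 37959 -> balance=322356
11. pay 43855 -> balance=281434
12. pay 42020 -> balance=241975
13. pay 35819 -> balance=208357
14. pay 36862 -> balance=173391
15. pay 34934 -> balance=140034
16. pay 41167 -> balance=100141

100141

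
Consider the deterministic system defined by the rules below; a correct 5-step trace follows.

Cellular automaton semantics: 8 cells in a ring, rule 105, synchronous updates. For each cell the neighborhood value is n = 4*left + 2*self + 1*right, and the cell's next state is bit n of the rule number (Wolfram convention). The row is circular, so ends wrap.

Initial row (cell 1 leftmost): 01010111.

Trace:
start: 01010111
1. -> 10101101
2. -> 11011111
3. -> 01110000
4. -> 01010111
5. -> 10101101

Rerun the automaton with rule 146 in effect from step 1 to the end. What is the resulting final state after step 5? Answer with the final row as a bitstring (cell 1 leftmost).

(re-executing steps 1..5 under rule 146; state before step 1: 01010111)
1. -> 00000010
2. -> 00000101
3. -> 10001000
4. -> 01010101
5. -> 00000000

00000000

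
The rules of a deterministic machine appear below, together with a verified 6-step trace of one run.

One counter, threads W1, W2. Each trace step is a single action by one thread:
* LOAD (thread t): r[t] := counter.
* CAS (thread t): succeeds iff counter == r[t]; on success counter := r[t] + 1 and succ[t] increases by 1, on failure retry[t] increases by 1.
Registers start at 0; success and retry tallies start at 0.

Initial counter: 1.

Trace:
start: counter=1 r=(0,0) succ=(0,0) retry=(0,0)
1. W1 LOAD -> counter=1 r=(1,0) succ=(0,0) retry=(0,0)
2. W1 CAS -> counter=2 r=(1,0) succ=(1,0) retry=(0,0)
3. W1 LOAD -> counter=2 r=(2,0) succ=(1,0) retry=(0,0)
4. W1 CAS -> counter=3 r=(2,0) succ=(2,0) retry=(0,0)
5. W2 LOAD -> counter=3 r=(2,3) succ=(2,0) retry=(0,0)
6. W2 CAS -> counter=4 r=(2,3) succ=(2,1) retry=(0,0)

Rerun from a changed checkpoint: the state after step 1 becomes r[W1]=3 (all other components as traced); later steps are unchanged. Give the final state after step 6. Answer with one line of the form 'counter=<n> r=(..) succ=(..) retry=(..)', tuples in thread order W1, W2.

state after step 1 := counter=1 r=(3,0) succ=(0,0) retry=(0,0)
2. W1 CAS -> counter=1 r=(3,0) succ=(0,0) retry=(1,0)
3. W1 LOAD -> counter=1 r=(1,0) succ=(0,0) retry=(1,0)
4. W1 CAS -> counter=2 r=(1,0) succ=(1,0) retry=(1,0)
5. W2 LOAD -> counter=2 r=(1,2) succ=(1,0) retry=(1,0)
6. W2 CAS -> counter=3 r=(1,2) succ=(1,1) retry=(1,0)

counter=3 r=(1,2) succ=(1,1) retry=(1,0)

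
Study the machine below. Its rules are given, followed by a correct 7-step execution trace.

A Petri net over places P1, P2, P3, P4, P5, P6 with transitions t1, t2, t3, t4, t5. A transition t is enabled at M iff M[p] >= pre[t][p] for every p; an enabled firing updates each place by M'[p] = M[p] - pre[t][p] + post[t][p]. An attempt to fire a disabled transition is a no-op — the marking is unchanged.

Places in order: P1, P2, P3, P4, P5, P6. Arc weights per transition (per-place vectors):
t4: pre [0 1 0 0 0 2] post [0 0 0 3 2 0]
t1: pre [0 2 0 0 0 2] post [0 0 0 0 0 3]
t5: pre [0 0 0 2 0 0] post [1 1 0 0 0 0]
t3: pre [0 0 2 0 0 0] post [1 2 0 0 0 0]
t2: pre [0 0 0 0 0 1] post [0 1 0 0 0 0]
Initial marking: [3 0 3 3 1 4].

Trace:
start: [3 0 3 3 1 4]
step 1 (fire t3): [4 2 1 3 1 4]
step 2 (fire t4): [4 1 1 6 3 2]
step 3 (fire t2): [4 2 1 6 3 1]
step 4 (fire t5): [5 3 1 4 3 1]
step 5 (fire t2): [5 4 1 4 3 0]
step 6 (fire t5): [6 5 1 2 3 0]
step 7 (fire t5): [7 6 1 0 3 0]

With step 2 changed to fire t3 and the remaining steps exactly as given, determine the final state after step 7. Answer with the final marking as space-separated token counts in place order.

5 5 1 1 1 2

(re-executing from step 2 with the substitution; state before step 2: [4 2 1 3 1 4])
step 2 (fire t3): [4 2 1 3 1 4]
step 3 (fire t2): [4 3 1 3 1 3]
step 4 (fire t5): [5 4 1 1 1 3]
step 5 (fire t2): [5 5 1 1 1 2]
step 6 (fire t5): [5 5 1 1 1 2]
step 7 (fire t5): [5 5 1 1 1 2]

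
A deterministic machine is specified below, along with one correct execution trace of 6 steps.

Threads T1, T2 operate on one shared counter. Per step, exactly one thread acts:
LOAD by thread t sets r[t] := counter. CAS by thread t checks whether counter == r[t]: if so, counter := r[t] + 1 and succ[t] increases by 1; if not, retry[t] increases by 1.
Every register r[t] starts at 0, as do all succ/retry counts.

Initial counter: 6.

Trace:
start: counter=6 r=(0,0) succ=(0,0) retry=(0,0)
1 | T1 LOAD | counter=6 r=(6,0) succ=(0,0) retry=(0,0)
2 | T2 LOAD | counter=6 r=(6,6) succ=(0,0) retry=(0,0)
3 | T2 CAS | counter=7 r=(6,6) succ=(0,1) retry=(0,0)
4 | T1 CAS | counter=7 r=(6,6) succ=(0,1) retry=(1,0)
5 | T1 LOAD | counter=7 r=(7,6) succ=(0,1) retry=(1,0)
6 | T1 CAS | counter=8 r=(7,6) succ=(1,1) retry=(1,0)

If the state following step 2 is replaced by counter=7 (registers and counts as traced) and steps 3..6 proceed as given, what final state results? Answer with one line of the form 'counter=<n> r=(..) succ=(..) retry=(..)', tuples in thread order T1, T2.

counter=8 r=(7,6) succ=(1,0) retry=(1,1)

state after step 2 := counter=7 r=(6,6) succ=(0,0) retry=(0,0)
3 | T2 CAS | counter=7 r=(6,6) succ=(0,0) retry=(0,1)
4 | T1 CAS | counter=7 r=(6,6) succ=(0,0) retry=(1,1)
5 | T1 LOAD | counter=7 r=(7,6) succ=(0,0) retry=(1,1)
6 | T1 CAS | counter=8 r=(7,6) succ=(1,0) retry=(1,1)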